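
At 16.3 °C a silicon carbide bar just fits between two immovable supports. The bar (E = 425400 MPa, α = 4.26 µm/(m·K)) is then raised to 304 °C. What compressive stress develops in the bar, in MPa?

521 MPa

E = 425400 MPa = 425.4 GPa.
ΔT = 287.7 K. Constrained thermal stress σ = E·α·ΔT = 425.4×10³ MPa × 4.26×10⁻⁶ × 287.7 = 521 MPa (compressive).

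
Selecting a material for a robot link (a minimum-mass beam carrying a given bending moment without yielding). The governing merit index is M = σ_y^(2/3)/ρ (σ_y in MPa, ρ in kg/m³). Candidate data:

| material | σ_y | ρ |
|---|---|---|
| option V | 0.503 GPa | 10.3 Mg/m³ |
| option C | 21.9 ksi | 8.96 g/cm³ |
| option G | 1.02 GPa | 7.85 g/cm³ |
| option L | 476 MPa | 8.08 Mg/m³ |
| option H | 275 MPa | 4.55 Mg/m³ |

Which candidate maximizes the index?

option G

Putting every candidate on a common basis:
  option V: σ_y = 503.0 MPa, ρ = 10300 kg/m³
  option C: σ_y = 151.0 MPa, ρ = 8960 kg/m³
  option G: σ_y = 1020 MPa, ρ = 7850 kg/m³
  option L: σ_y = 476.0 MPa, ρ = 8080 kg/m³
  option H: σ_y = 275.0 MPa, ρ = 4550 kg/m³
  option G: M = 12.9×10⁻³
  option H: M = 9.29×10⁻³
  option L: M = 7.55×10⁻³
  option V: M = 6.14×10⁻³
  option C: M = 3.16×10⁻³
Option G ranks first.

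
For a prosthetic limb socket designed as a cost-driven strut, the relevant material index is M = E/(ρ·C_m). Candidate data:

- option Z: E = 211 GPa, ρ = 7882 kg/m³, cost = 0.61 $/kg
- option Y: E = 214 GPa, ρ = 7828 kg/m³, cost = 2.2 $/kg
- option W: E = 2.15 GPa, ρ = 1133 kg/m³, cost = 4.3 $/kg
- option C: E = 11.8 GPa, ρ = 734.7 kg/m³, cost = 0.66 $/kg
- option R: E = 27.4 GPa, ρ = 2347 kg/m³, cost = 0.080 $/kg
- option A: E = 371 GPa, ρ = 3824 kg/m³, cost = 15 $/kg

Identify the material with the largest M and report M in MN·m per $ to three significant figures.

option R, M = 146 MN·m per $

Computing M directly (units already consistent):
  option R: M = 146 MN·m per $
  option Z: M = 43.9 MN·m per $
  option C: M = 24.3 MN·m per $
  option Y: M = 12.4 MN·m per $
  option A: M = 6.47 MN·m per $
  option W: M = 0.441 MN·m per $
Option R ranks first.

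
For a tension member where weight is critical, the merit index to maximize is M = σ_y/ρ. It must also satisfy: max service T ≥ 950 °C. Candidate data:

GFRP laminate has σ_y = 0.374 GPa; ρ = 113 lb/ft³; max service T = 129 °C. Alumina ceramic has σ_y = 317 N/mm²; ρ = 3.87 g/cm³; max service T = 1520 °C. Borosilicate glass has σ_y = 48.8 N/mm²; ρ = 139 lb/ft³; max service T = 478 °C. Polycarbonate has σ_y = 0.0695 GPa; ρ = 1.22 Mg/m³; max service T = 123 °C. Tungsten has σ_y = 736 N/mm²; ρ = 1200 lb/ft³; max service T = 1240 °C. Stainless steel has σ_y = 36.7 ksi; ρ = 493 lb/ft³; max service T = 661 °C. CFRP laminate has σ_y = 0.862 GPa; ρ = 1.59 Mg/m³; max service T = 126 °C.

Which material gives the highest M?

Screen on constraints: max service T ≥ 950 °C. Survivors: alumina ceramic, tungsten.
Convert each candidate to consistent units, then evaluate M:
  alumina ceramic: σ_y = 317.0 MPa, ρ = 3870 kg/m³
  tungsten: σ_y = 736.0 MPa, ρ = 19220 kg/m³
  alumina ceramic: M = 81.9 kN·m/kg
  tungsten: M = 38.3 kN·m/kg
Highest index: alumina ceramic.

alumina ceramic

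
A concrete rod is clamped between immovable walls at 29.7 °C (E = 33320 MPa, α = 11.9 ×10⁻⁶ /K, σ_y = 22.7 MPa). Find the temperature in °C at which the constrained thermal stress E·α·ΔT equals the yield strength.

86.9 °C

E = 33320 MPa = 33.32 GPa.
E·α·ΔT = 22.70 MPa ⇒ ΔT = 22.70 / (33.32×10³ × 11.9×10⁻⁶) = 57.25 K.
T = 29.7 + 57.25 = 86.95 °C.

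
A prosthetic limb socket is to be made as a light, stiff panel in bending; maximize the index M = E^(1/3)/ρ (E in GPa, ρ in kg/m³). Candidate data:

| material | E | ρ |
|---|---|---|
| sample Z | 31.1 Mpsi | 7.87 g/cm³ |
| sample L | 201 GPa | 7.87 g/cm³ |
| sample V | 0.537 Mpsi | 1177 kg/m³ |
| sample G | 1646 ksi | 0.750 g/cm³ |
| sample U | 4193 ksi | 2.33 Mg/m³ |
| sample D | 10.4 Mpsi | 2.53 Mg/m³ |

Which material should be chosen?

sample G

Convert each candidate to consistent units, then evaluate M:
  sample Z: E = 214.4 GPa, ρ = 7870 kg/m³
  sample L: E = 201.0 GPa, ρ = 7870 kg/m³
  sample V: E = 3.702 GPa, ρ = 1177 kg/m³
  sample G: E = 11.35 GPa, ρ = 750.0 kg/m³
  sample U: E = 28.91 GPa, ρ = 2330 kg/m³
  sample D: E = 71.71 GPa, ρ = 2530 kg/m³
  sample G: M = 3.00×10⁻³
  sample D: M = 1.64×10⁻³
  sample U: M = 1.32×10⁻³
  sample V: M = 1.31×10⁻³
  sample Z: M = 0.761×10⁻³
  sample L: M = 0.744×10⁻³
Sample G has the largest M.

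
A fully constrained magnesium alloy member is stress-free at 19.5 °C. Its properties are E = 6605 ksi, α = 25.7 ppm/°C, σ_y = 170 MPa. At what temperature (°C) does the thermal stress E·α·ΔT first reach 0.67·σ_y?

E = 6605 ksi = 45.54 GPa.
E·α·ΔT = 113.9 MPa ⇒ ΔT = 113.9 / (45.54×10³ × 25.7×10⁻⁶) = 97.32 K.
T = 19.5 + 97.32 = 116.8 °C.

117 °C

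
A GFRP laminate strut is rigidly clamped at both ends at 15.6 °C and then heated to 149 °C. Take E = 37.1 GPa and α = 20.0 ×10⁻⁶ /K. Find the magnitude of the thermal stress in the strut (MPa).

ΔT = 133.4 K. Constrained thermal stress σ = E·α·ΔT = 37.10×10³ MPa × 20.0×10⁻⁶ × 133.4 = 99.0 MPa (compressive).

99.0 MPa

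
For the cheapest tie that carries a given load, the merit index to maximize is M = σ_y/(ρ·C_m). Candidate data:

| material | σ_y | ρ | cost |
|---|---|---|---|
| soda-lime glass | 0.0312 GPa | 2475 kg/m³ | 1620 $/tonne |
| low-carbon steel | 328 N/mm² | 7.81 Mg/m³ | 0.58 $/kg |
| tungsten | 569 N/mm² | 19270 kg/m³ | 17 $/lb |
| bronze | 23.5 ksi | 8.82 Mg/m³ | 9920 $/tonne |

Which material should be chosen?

low-carbon steel

Putting every candidate on a common basis:
  soda-lime glass: σ_y = 31.20 MPa, ρ = 2475 kg/m³, cost = 1.620 $/kg
  low-carbon steel: σ_y = 328.0 MPa, ρ = 7810 kg/m³, cost = 0.5800 $/kg
  tungsten: σ_y = 569.0 MPa, ρ = 19270 kg/m³, cost = 37.48 $/kg
  bronze: σ_y = 162.0 MPa, ρ = 8820 kg/m³, cost = 9.920 $/kg
  low-carbon steel: M = 72.4 kN·m per $
  soda-lime glass: M = 7.78 kN·m per $
  bronze: M = 1.85 kN·m per $
  tungsten: M = 0.788 kN·m per $
The maximum is for low-carbon steel.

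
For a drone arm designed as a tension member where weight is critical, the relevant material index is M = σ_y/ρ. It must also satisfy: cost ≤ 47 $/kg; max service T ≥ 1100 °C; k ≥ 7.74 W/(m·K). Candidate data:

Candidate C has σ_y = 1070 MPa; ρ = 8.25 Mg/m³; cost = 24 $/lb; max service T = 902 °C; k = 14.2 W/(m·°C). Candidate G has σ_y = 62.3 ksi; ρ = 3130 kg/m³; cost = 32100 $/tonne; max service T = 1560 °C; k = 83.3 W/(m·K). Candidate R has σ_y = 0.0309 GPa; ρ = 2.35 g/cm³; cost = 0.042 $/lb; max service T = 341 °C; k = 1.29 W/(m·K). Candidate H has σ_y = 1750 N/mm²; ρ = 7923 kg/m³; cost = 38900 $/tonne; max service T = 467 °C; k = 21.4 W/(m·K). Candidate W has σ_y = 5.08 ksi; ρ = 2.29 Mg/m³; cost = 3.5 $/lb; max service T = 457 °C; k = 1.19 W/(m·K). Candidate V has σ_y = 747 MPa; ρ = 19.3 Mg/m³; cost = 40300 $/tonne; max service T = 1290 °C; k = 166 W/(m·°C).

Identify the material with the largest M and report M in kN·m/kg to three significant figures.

candidate G, M = 137 kN·m/kg

Screen on constraints: cost ≤ 47 $/kg; max service T ≥ 1100 °C; k ≥ 7.74 W/(m·K). Survivors: candidate G, candidate V.
After converting to SI:
  candidate G: σ_y = 429.5 MPa, ρ = 3130 kg/m³
  candidate V: σ_y = 747.0 MPa, ρ = 19300 kg/m³
  candidate G: M = 137 kN·m/kg
  candidate V: M = 38.7 kN·m/kg
Candidate G ranks first.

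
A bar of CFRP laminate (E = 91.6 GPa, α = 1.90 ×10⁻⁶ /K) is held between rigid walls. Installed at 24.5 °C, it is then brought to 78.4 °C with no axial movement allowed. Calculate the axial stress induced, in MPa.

9.38 MPa

ΔT = 53.90 K. Constrained thermal stress σ = E·α·ΔT = 91.60×10³ MPa × 1.90×10⁻⁶ × 53.90 = 9.38 MPa (compressive).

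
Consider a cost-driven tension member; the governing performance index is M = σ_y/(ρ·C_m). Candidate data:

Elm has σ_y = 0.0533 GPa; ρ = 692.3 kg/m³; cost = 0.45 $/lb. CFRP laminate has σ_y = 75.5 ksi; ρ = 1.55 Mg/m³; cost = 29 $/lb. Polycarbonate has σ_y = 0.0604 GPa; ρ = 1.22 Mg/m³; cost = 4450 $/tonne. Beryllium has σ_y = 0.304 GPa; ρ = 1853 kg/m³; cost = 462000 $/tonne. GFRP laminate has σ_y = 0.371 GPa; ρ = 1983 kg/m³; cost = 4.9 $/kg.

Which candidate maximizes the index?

elm

Normalizing units and computing the index:
  elm: σ_y = 53.30 MPa, ρ = 692.3 kg/m³, cost = 0.9921 $/kg
  CFRP laminate: σ_y = 520.6 MPa, ρ = 1550 kg/m³, cost = 63.93 $/kg
  polycarbonate: σ_y = 60.40 MPa, ρ = 1220 kg/m³, cost = 4.450 $/kg
  beryllium: σ_y = 304.0 MPa, ρ = 1853 kg/m³, cost = 462.0 $/kg
  GFRP laminate: σ_y = 371.0 MPa, ρ = 1983 kg/m³, cost = 4.900 $/kg
  elm: M = 77.6 kN·m per $
  GFRP laminate: M = 38.2 kN·m per $
  polycarbonate: M = 11.1 kN·m per $
  CFRP laminate: M = 5.25 kN·m per $
  beryllium: M = 0.355 kN·m per $
Highest index: elm.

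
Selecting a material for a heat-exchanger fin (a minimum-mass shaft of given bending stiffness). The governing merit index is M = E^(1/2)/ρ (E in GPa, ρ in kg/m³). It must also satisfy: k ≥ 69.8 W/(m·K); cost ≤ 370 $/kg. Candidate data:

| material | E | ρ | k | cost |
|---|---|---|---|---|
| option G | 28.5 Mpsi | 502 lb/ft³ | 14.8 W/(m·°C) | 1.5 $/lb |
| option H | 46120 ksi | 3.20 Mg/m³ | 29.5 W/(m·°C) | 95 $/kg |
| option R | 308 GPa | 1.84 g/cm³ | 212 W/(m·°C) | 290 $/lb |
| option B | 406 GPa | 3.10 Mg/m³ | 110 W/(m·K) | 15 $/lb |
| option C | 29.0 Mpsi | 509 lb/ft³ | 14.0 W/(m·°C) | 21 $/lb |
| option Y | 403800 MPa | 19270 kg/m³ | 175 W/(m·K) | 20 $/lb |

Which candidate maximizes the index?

option B

Screen on constraints: k ≥ 69.8 W/(m·K); cost ≤ 370 $/kg. Survivors: option B, option Y.
Convert each candidate to consistent units, then evaluate M:
  option B: E = 406.0 GPa, ρ = 3100 kg/m³
  option Y: E = 403.8 GPa, ρ = 19270 kg/m³
  option B: M = 6.50×10⁻³
  option Y: M = 1.04×10⁻³
Option B ranks first.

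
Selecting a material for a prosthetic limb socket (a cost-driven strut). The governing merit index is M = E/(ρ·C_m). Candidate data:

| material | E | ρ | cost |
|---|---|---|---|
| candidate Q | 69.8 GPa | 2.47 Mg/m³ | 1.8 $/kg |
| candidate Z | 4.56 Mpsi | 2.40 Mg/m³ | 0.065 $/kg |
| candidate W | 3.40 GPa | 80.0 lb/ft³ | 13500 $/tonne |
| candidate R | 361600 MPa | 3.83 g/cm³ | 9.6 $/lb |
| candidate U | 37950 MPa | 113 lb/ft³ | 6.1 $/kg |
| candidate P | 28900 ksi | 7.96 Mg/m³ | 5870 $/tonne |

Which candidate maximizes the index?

candidate Z

Normalizing units and computing the index:
  candidate Q: E = 69.80 GPa, ρ = 2470 kg/m³, cost = 1.800 $/kg
  candidate Z: E = 31.44 GPa, ρ = 2400 kg/m³, cost = 0.06500 $/kg
  candidate W: E = 3.400 GPa, ρ = 1281 kg/m³, cost = 13.50 $/kg
  candidate R: E = 361.6 GPa, ρ = 3830 kg/m³, cost = 21.16 $/kg
  candidate U: E = 37.95 GPa, ρ = 1810 kg/m³, cost = 6.100 $/kg
  candidate P: E = 199.3 GPa, ρ = 7960 kg/m³, cost = 5.870 $/kg
  candidate Z: M = 202 MN·m per $
  candidate Q: M = 15.7 MN·m per $
  candidate R: M = 4.46 MN·m per $
  candidate P: M = 4.26 MN·m per $
  candidate U: M = 3.44 MN·m per $
  candidate W: M = 0.197 MN·m per $
The maximum is for candidate Z.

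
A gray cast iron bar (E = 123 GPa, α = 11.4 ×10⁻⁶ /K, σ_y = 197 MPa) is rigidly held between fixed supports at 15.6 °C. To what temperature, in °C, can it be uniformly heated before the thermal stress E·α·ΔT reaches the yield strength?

E·α·ΔT = 197.0 MPa ⇒ ΔT = 197.0 / (123.0×10³ × 11.4×10⁻⁶) = 140.5 K.
T = 15.6 + 140.5 = 156.1 °C.

156 °C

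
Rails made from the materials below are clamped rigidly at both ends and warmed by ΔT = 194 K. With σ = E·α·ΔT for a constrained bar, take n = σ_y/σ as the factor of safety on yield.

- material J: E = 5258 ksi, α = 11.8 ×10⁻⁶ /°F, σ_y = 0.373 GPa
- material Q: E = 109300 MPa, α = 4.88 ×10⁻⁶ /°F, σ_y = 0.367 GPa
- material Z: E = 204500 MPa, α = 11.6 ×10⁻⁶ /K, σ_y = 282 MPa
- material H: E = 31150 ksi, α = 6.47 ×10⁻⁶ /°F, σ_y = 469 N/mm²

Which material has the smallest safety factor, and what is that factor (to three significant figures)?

material Z, n = 0.613

Per material, after unit conversion:
  material J: E = 36.25, α = 21.2, σ_y = 373.0 → σ = 149 MPa, n = 2.50
  material Q: E = 109.3, α = 8.78, σ_y = 367.0 → σ = 186 MPa, n = 1.97
  material Z: E = 204.5, α = 11.6, σ_y = 282.0 → σ = 460 MPa, n = 0.613
  material H: E = 214.8, α = 11.6, σ_y = 469.0 → σ = 485 MPa, n = 0.967
The minimum is material Z at n = 0.613.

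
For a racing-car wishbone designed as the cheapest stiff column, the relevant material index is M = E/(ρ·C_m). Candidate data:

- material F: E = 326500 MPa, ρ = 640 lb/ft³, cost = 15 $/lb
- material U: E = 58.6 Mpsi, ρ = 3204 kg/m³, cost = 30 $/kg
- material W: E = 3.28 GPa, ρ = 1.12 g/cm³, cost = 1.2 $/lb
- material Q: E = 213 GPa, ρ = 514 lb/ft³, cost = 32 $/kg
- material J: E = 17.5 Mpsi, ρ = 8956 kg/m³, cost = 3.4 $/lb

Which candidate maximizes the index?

material U

Convert each candidate to consistent units, then evaluate M:
  material F: E = 326.5 GPa, ρ = 10250 kg/m³, cost = 33.07 $/kg
  material U: E = 404.0 GPa, ρ = 3204 kg/m³, cost = 30.00 $/kg
  material W: E = 3.280 GPa, ρ = 1120 kg/m³, cost = 2.646 $/kg
  material Q: E = 213.0 GPa, ρ = 8233 kg/m³, cost = 32.00 $/kg
  material J: E = 120.7 GPa, ρ = 8956 kg/m³, cost = 7.496 $/kg
  material U: M = 4.20 MN·m per $
  material J: M = 1.80 MN·m per $
  material W: M = 1.11 MN·m per $
  material F: M = 0.963 MN·m per $
  material Q: M = 0.808 MN·m per $
Material U ranks first.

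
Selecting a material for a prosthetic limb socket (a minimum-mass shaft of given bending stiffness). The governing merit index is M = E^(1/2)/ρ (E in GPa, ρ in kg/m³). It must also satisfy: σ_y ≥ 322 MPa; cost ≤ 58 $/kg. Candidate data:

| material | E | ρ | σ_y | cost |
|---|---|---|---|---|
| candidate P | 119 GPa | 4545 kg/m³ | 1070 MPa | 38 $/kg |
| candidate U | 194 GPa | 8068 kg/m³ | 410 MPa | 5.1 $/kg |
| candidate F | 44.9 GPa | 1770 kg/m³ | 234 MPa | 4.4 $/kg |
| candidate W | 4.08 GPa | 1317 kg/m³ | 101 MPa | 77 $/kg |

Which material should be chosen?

candidate P

Screen on constraints: σ_y ≥ 322 MPa; cost ≤ 58 $/kg. Survivors: candidate P, candidate U.
Computing M directly (units already consistent):
  candidate P: M = 2.40×10⁻³
  candidate U: M = 1.73×10⁻³
Candidate P has the largest M.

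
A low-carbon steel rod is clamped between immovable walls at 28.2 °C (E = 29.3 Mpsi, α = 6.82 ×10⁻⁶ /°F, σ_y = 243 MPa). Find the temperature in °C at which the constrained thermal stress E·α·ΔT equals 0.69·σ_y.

E = 29.3 Mpsi = 202.0 GPa.
α = 6.82×10⁻⁶/°F × 9/5 = 12.3×10⁻⁶/K.
E·α·ΔT = 167.7 MPa ⇒ ΔT = 167.7 / (202.0×10³ × 12.3×10⁻⁶) = 67.61 K.
T = 28.2 + 67.61 = 95.81 °C.

95.8 °C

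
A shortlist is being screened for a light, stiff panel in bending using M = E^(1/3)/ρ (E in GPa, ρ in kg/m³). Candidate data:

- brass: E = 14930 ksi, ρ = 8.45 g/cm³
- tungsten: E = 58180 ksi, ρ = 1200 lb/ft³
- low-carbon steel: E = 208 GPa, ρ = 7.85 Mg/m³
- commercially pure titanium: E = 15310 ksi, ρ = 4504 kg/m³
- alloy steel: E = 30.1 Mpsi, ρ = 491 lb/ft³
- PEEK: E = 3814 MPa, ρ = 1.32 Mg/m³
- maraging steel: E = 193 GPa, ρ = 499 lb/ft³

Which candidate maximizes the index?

In SI units:
  brass: E = 102.9 GPa, ρ = 8450 kg/m³
  tungsten: E = 401.1 GPa, ρ = 19220 kg/m³
  low-carbon steel: E = 208.0 GPa, ρ = 7850 kg/m³
  commercially pure titanium: E = 105.6 GPa, ρ = 4504 kg/m³
  alloy steel: E = 207.5 GPa, ρ = 7865 kg/m³
  PEEK: E = 3.814 GPa, ρ = 1320 kg/m³
  maraging steel: E = 193.0 GPa, ρ = 7993 kg/m³
  PEEK: M = 1.18×10⁻³
  commercially pure titanium: M = 1.05×10⁻³
  low-carbon steel: M = 0.755×10⁻³
  alloy steel: M = 0.753×10⁻³
  maraging steel: M = 0.723×10⁻³
  brass: M = 0.555×10⁻³
  tungsten: M = 0.384×10⁻³
The maximum is for PEEK.

PEEK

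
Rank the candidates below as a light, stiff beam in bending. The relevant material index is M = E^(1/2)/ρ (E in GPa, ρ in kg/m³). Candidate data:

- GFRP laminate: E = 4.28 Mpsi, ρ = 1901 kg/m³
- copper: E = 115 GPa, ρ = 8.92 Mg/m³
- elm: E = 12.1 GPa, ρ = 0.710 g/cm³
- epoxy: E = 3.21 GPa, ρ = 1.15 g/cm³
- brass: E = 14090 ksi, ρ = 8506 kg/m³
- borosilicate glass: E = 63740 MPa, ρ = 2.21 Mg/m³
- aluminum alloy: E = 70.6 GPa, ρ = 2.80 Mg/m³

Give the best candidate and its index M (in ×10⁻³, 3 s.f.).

After converting to SI:
  GFRP laminate: E = 29.51 GPa, ρ = 1901 kg/m³
  copper: E = 115.0 GPa, ρ = 8920 kg/m³
  elm: E = 12.10 GPa, ρ = 710.0 kg/m³
  epoxy: E = 3.210 GPa, ρ = 1150 kg/m³
  brass: E = 97.15 GPa, ρ = 8506 kg/m³
  borosilicate glass: E = 63.74 GPa, ρ = 2210 kg/m³
  aluminum alloy: E = 70.60 GPa, ρ = 2800 kg/m³
  elm: M = 4.90×10⁻³
  borosilicate glass: M = 3.61×10⁻³
  aluminum alloy: M = 3.00×10⁻³
  GFRP laminate: M = 2.86×10⁻³
  epoxy: M = 1.56×10⁻³
  copper: M = 1.20×10⁻³
  brass: M = 1.16×10⁻³
Highest index: elm.

elm, M = 4.90×10⁻³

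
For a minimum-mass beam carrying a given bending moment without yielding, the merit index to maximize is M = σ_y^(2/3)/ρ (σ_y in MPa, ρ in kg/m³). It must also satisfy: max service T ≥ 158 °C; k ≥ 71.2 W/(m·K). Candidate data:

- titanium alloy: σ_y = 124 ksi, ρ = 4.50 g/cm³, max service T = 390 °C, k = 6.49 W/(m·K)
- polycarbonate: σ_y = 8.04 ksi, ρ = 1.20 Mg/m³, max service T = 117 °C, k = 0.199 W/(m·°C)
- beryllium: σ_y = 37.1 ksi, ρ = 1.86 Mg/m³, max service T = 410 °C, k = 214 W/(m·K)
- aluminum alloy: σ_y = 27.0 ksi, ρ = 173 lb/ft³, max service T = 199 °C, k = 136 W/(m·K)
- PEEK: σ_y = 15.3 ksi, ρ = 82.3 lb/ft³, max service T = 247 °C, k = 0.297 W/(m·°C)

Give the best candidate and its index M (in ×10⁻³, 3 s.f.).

Screen on constraints: max service T ≥ 158 °C; k ≥ 71.2 W/(m·K). Survivors: beryllium, aluminum alloy.
Normalizing units and computing the index:
  beryllium: σ_y = 255.8 MPa, ρ = 1860 kg/m³
  aluminum alloy: σ_y = 186.2 MPa, ρ = 2771 kg/m³
  beryllium: M = 21.7×10⁻³
  aluminum alloy: M = 11.8×10⁻³
The maximum is for beryllium.

beryllium, M = 21.7×10⁻³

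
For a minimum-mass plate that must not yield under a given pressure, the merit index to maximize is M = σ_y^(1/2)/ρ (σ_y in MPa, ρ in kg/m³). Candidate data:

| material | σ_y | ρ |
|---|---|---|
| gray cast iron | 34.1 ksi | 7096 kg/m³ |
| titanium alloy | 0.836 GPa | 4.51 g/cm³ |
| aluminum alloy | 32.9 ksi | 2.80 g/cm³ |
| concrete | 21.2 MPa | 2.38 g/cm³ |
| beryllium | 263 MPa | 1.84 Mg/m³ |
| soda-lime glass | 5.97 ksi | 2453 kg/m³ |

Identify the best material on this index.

beryllium

After converting to SI:
  gray cast iron: σ_y = 235.1 MPa, ρ = 7096 kg/m³
  titanium alloy: σ_y = 836.0 MPa, ρ = 4510 kg/m³
  aluminum alloy: σ_y = 226.8 MPa, ρ = 2800 kg/m³
  concrete: σ_y = 21.20 MPa, ρ = 2380 kg/m³
  beryllium: σ_y = 263.0 MPa, ρ = 1840 kg/m³
  soda-lime glass: σ_y = 41.16 MPa, ρ = 2453 kg/m³
  beryllium: M = 8.81×10⁻³
  titanium alloy: M = 6.41×10⁻³
  aluminum alloy: M = 5.38×10⁻³
  soda-lime glass: M = 2.62×10⁻³
  gray cast iron: M = 2.16×10⁻³
  concrete: M = 1.93×10⁻³
Beryllium has the largest M.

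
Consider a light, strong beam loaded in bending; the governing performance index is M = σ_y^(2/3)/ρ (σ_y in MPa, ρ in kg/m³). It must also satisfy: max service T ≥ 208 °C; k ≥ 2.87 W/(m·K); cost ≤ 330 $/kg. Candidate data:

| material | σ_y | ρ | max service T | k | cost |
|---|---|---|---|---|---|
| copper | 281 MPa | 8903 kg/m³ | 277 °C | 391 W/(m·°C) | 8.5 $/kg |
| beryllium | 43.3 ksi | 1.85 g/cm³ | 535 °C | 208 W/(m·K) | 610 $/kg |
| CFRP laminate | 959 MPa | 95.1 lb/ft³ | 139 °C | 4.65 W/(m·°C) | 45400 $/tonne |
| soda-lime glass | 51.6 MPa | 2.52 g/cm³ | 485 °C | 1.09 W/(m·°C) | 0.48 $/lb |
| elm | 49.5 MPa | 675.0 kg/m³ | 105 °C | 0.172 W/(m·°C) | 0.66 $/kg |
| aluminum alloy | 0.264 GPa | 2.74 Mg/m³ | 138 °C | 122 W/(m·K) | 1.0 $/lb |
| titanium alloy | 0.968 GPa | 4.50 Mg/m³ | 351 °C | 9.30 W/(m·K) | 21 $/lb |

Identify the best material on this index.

titanium alloy

Screen on constraints: max service T ≥ 208 °C; k ≥ 2.87 W/(m·K); cost ≤ 330 $/kg. Survivors: copper, titanium alloy.
After converting to SI:
  copper: σ_y = 281.0 MPa, ρ = 8903 kg/m³
  titanium alloy: σ_y = 968.0 MPa, ρ = 4500 kg/m³
  titanium alloy: M = 21.7×10⁻³
  copper: M = 4.82×10⁻³
Titanium alloy ranks first.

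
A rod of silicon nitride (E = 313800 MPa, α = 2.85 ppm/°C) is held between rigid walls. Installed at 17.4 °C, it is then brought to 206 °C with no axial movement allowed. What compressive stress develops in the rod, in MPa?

169 MPa

E = 313800 MPa = 313.8 GPa.
ΔT = 188.6 K. Constrained thermal stress σ = E·α·ΔT = 313.8×10³ MPa × 2.85×10⁻⁶ × 188.6 = 169 MPa (compressive).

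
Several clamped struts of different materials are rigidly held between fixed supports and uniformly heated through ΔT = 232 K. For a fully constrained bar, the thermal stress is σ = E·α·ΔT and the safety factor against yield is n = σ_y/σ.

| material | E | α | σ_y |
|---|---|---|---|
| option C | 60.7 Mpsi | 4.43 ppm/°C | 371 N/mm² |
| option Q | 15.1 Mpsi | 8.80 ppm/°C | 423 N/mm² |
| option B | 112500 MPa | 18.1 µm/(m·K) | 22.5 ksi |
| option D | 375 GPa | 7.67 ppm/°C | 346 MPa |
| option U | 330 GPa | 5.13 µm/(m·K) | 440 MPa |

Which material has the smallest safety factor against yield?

option B

With everything in SI (GPa, ×10⁻⁶/K, MPa):
  option C: E = 418.5, α = 4.43, σ_y = 371.0 → σ = 430 MPa, n = 0.863
  option Q: E = 104.1, α = 8.80, σ_y = 423.0 → σ = 213 MPa, n = 1.99
  option B: E = 112.5, α = 18.1, σ_y = 155.1 → σ = 472 MPa, n = 0.328
  option D: E = 375.0, α = 7.67, σ_y = 346.0 → σ = 667 MPa, n = 0.519
  option U: E = 330.0, α = 5.13, σ_y = 440.0 → σ = 393 MPa, n = 1.12
Smallest n: option B with n = 0.328.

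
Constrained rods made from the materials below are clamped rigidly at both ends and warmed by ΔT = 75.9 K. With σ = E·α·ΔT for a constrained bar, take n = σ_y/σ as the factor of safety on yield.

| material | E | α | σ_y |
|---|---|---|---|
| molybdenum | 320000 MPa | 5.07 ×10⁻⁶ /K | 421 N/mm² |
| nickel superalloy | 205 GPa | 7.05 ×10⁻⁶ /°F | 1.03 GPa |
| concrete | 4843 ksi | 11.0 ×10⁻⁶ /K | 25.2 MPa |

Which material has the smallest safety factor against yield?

concrete

Converting E to GPa, α to ×10⁻⁶/K, σ_y to MPa, then σ and n for each:
  molybdenum: E = 320.0, α = 5.07, σ_y = 421.0 → σ = 123 MPa, n = 3.42
  nickel superalloy: E = 205.0, α = 12.7, σ_y = 1030 → σ = 197 MPa, n = 5.22
  concrete: E = 33.39, α = 11.0, σ_y = 25.20 → σ = 27.9 MPa, n = 0.904
The minimum is concrete at n = 0.904.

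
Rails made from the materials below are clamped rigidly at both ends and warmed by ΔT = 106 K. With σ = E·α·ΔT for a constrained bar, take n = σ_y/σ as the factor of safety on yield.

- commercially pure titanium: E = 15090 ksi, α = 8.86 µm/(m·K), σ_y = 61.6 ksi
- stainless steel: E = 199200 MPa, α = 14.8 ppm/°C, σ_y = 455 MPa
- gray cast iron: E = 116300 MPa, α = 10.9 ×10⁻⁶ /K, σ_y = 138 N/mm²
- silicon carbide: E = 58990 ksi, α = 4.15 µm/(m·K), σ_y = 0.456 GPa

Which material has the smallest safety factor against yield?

gray cast iron

In consistent units (E in GPa, α in ×10⁻⁶/K, σ_y in MPa):
  commercially pure titanium: E = 104.0, α = 8.86, σ_y = 424.7 → σ = 97.7 MPa, n = 4.35
  stainless steel: E = 199.2, α = 14.8, σ_y = 455.0 → σ = 313 MPa, n = 1.46
  gray cast iron: E = 116.3, α = 10.9, σ_y = 138.0 → σ = 134 MPa, n = 1.03
  silicon carbide: E = 406.7, α = 4.15, σ_y = 456.0 → σ = 179 MPa, n = 2.55
The minimum is gray cast iron at n = 1.03.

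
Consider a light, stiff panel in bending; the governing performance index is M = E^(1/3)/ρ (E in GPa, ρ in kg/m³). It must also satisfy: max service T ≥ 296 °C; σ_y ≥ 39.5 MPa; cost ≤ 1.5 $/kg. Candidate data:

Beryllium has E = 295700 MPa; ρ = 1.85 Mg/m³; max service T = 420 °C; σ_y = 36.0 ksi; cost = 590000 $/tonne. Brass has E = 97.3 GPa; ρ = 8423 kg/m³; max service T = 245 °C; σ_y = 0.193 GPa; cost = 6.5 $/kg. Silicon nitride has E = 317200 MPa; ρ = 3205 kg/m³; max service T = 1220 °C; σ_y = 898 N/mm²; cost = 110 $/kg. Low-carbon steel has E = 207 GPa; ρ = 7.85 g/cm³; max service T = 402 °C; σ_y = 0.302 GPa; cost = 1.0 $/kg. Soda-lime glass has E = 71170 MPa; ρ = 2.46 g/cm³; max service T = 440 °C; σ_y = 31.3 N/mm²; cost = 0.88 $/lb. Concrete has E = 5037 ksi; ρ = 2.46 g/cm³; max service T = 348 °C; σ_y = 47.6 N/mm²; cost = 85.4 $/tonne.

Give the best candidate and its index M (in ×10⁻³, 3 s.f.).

Screen on constraints: max service T ≥ 296 °C; σ_y ≥ 39.5 MPa; cost ≤ 1.5 $/kg. Survivors: low-carbon steel, concrete.
In SI units:
  low-carbon steel: E = 207.0 GPa, ρ = 7850 kg/m³
  concrete: E = 34.73 GPa, ρ = 2460 kg/m³
  concrete: M = 1.33×10⁻³
  low-carbon steel: M = 0.754×10⁻³
Concrete ranks first.

concrete, M = 1.33×10⁻³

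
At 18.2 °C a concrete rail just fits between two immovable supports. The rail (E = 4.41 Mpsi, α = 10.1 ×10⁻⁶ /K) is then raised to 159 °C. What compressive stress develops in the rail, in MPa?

E = 4.41 Mpsi = 30.41 GPa.
ΔT = 140.8 K. Constrained thermal stress σ = E·α·ΔT = 30.41×10³ MPa × 10.1×10⁻⁶ × 140.8 = 43.2 MPa (compressive).

43.2 MPa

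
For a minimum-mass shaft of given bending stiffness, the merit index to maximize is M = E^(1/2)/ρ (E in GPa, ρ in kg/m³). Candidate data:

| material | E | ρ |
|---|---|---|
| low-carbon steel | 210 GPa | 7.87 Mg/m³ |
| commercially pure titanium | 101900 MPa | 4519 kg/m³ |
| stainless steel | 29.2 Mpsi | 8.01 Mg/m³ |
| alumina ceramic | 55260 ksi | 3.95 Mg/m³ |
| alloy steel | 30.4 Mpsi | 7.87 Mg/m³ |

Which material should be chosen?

alumina ceramic

Putting every candidate on a common basis:
  low-carbon steel: E = 210.0 GPa, ρ = 7870 kg/m³
  commercially pure titanium: E = 101.9 GPa, ρ = 4519 kg/m³
  stainless steel: E = 201.3 GPa, ρ = 8010 kg/m³
  alumina ceramic: E = 381.0 GPa, ρ = 3950 kg/m³
  alloy steel: E = 209.6 GPa, ρ = 7870 kg/m³
  alumina ceramic: M = 4.94×10⁻³
  commercially pure titanium: M = 2.23×10⁻³
  low-carbon steel: M = 1.84×10⁻³
  alloy steel: M = 1.84×10⁻³
  stainless steel: M = 1.77×10⁻³
Highest index: alumina ceramic.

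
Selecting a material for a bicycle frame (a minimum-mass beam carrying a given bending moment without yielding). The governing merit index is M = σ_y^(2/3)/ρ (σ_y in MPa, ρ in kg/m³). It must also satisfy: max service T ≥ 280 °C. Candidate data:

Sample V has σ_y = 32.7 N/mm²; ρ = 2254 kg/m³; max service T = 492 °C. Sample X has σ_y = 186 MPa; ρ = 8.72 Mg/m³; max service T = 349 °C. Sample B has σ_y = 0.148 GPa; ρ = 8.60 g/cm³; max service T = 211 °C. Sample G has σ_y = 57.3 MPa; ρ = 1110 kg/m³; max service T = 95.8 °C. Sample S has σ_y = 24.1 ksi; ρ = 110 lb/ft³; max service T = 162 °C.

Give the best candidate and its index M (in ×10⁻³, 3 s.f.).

sample V, M = 4.54×10⁻³

Screen on constraints: max service T ≥ 280 °C. Survivors: sample V, sample X.
In SI units:
  sample V: σ_y = 32.70 MPa, ρ = 2254 kg/m³
  sample X: σ_y = 186.0 MPa, ρ = 8720 kg/m³
  sample V: M = 4.54×10⁻³
  sample X: M = 3.74×10⁻³
Sample V ranks first.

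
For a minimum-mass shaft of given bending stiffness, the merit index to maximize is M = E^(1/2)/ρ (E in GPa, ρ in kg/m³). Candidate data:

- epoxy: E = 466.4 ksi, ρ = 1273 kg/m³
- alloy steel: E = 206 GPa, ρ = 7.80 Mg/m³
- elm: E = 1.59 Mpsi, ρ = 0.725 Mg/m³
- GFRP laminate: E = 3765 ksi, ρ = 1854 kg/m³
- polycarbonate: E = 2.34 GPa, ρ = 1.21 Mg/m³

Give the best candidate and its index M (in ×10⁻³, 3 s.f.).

In SI units:
  epoxy: E = 3.216 GPa, ρ = 1273 kg/m³
  alloy steel: E = 206.0 GPa, ρ = 7800 kg/m³
  elm: E = 10.96 GPa, ρ = 725.0 kg/m³
  GFRP laminate: E = 25.96 GPa, ρ = 1854 kg/m³
  polycarbonate: E = 2.340 GPa, ρ = 1210 kg/m³
  elm: M = 4.57×10⁻³
  GFRP laminate: M = 2.75×10⁻³
  alloy steel: M = 1.84×10⁻³
  epoxy: M = 1.41×10⁻³
  polycarbonate: M = 1.26×10⁻³
Elm has the largest M.

elm, M = 4.57×10⁻³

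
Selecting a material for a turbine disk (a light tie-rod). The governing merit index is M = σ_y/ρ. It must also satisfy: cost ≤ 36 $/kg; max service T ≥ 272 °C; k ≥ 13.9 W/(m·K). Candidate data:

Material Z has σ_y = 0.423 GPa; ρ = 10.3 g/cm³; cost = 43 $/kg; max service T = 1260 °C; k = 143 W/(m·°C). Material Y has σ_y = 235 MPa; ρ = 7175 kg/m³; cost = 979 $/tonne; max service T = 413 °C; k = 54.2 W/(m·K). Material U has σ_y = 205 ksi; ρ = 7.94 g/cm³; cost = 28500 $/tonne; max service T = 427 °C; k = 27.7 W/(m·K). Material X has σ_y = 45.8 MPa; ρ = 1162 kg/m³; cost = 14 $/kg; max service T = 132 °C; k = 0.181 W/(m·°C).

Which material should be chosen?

Screen on constraints: cost ≤ 36 $/kg; max service T ≥ 272 °C; k ≥ 13.9 W/(m·K). Survivors: material Y, material U.
In SI units:
  material Y: σ_y = 235.0 MPa, ρ = 7175 kg/m³
  material U: σ_y = 1413 MPa, ρ = 7940 kg/m³
  material U: M = 178 kN·m/kg
  material Y: M = 32.8 kN·m/kg
Highest index: material U.

material U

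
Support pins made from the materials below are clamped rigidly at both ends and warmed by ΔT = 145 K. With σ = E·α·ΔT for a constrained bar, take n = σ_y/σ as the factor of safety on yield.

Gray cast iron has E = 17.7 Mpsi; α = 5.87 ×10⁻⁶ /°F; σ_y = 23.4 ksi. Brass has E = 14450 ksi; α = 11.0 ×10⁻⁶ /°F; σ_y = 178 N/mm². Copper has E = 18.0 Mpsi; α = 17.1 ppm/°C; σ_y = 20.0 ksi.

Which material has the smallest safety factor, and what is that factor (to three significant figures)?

With everything in SI (GPa, ×10⁻⁶/K, MPa):
  gray cast iron: E = 122.0, α = 10.6, σ_y = 161.3 → σ = 187 MPa, n = 0.863
  brass: E = 99.63, α = 19.8, σ_y = 178.0 → σ = 286 MPa, n = 0.622
  copper: E = 124.1, α = 17.1, σ_y = 137.9 → σ = 308 MPa, n = 0.448
Smallest n: copper with n = 0.448.

copper, n = 0.448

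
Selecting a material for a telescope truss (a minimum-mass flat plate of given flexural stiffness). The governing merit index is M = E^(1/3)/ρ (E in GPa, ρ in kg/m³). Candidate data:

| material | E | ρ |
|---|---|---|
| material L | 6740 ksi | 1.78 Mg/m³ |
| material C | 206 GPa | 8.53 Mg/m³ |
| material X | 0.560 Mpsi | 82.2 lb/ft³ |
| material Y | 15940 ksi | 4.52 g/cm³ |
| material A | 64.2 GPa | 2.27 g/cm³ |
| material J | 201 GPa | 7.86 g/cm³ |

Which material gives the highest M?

Putting every candidate on a common basis:
  material L: E = 46.47 GPa, ρ = 1780 kg/m³
  material C: E = 206.0 GPa, ρ = 8530 kg/m³
  material X: E = 3.861 GPa, ρ = 1317 kg/m³
  material Y: E = 109.9 GPa, ρ = 4520 kg/m³
  material A: E = 64.20 GPa, ρ = 2270 kg/m³
  material J: E = 201.0 GPa, ρ = 7860 kg/m³
  material L: M = 2.02×10⁻³
  material A: M = 1.76×10⁻³
  material X: M = 1.19×10⁻³
  material Y: M = 1.06×10⁻³
  material J: M = 0.745×10⁻³
  material C: M = 0.692×10⁻³
Highest index: material L.

material L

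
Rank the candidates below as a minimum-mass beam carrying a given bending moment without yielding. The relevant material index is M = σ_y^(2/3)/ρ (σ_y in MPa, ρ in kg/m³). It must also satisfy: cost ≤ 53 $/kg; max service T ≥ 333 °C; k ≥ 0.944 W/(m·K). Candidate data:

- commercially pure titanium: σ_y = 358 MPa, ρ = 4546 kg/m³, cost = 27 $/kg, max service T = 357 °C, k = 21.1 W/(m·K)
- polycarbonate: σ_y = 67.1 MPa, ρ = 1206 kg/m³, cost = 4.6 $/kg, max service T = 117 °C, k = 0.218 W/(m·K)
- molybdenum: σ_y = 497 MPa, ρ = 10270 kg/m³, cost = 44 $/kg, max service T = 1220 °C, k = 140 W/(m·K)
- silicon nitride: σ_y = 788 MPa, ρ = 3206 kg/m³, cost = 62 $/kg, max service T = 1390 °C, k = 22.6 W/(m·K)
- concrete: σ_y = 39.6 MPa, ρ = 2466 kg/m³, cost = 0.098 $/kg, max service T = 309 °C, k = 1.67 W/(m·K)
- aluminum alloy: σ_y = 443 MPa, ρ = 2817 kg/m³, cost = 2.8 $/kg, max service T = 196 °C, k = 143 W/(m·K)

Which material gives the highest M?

commercially pure titanium

Screen on constraints: cost ≤ 53 $/kg; max service T ≥ 333 °C; k ≥ 0.944 W/(m·K). Survivors: commercially pure titanium, molybdenum.
Computing M directly (units already consistent):
  commercially pure titanium: M = 11.1×10⁻³
  molybdenum: M = 6.11×10⁻³
Highest index: commercially pure titanium.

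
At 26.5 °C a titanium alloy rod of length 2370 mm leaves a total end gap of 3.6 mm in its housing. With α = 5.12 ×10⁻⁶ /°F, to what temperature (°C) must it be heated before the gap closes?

191 °C

α = 5.12×10⁻⁶/°F × 9/5 = 9.22×10⁻⁶/K.
α·L₀·ΔT = 3.6 mm ⇒ ΔT = 3.6 / (9.22×10⁻⁶ × 2370.0) = 164.8 K.
T = 26.5 + 164.8 = 191.3 °C.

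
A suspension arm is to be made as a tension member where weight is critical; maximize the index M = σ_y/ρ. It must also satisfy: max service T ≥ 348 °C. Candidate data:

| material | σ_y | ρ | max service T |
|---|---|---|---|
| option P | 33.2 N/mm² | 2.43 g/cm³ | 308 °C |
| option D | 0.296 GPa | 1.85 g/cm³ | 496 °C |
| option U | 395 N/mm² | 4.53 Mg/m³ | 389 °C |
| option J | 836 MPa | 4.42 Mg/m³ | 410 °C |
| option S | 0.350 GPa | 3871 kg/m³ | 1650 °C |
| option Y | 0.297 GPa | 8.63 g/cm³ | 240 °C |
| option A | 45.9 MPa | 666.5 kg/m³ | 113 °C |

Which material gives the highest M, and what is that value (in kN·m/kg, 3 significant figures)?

option J, M = 189 kN·m/kg

Screen on constraints: max service T ≥ 348 °C. Survivors: option D, option U, option J, option S.
Convert each candidate to consistent units, then evaluate M:
  option D: σ_y = 296.0 MPa, ρ = 1850 kg/m³
  option U: σ_y = 395.0 MPa, ρ = 4530 kg/m³
  option J: σ_y = 836.0 MPa, ρ = 4420 kg/m³
  option S: σ_y = 350.0 MPa, ρ = 3871 kg/m³
  option J: M = 189 kN·m/kg
  option D: M = 160 kN·m/kg
  option S: M = 90.4 kN·m/kg
  option U: M = 87.2 kN·m/kg
Option J has the largest M.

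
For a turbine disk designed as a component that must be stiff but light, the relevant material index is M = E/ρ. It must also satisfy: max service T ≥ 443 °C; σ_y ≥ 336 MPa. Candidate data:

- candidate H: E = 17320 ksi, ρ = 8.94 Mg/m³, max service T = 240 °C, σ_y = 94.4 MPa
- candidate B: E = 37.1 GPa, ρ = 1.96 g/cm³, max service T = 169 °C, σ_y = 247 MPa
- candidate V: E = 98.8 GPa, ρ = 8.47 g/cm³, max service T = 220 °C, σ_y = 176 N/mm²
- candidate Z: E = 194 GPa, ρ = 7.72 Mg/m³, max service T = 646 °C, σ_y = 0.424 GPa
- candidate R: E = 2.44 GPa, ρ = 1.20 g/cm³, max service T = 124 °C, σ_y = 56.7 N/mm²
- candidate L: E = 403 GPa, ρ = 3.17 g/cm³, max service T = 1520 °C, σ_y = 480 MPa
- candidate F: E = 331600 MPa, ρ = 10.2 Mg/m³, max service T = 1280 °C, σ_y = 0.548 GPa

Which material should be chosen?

candidate L

Screen on constraints: max service T ≥ 443 °C; σ_y ≥ 336 MPa. Survivors: candidate Z, candidate L, candidate F.
Normalizing units and computing the index:
  candidate Z: E = 194.0 GPa, ρ = 7720 kg/m³
  candidate L: E = 403.0 GPa, ρ = 3170 kg/m³
  candidate F: E = 331.6 GPa, ρ = 10200 kg/m³
  candidate L: M = 127 MN·m/kg
  candidate F: M = 32.5 MN·m/kg
  candidate Z: M = 25.1 MN·m/kg
The maximum is for candidate L.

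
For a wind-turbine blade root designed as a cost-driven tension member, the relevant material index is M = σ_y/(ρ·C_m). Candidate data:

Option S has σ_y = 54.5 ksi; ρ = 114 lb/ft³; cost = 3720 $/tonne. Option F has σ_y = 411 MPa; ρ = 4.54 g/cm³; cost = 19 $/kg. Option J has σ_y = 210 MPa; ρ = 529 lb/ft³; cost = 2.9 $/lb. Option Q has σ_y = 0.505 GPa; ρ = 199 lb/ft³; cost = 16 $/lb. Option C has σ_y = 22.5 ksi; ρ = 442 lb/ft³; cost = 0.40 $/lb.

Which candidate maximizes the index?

option S

After converting to SI:
  option S: σ_y = 375.8 MPa, ρ = 1826 kg/m³, cost = 3.720 $/kg
  option F: σ_y = 411.0 MPa, ρ = 4540 kg/m³, cost = 19.00 $/kg
  option J: σ_y = 210.0 MPa, ρ = 8474 kg/m³, cost = 6.393 $/kg
  option Q: σ_y = 505.0 MPa, ρ = 3188 kg/m³, cost = 35.27 $/kg
  option C: σ_y = 155.1 MPa, ρ = 7080 kg/m³, cost = 0.8818 $/kg
  option S: M = 55.3 kN·m per $
  option C: M = 24.8 kN·m per $
  option F: M = 4.76 kN·m per $
  option Q: M = 4.49 kN·m per $
  option J: M = 3.88 kN·m per $
The maximum is for option S.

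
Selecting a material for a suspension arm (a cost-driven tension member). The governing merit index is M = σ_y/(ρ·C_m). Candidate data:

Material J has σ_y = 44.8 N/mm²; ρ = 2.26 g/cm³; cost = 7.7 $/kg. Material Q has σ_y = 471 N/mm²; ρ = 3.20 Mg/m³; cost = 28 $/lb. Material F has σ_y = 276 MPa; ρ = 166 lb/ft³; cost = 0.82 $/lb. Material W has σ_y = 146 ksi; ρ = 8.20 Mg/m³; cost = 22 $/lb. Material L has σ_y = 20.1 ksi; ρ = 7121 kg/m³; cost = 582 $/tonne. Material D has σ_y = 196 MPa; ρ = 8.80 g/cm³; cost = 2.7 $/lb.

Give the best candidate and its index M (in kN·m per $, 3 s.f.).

In SI units:
  material J: σ_y = 44.80 MPa, ρ = 2260 kg/m³, cost = 7.700 $/kg
  material Q: σ_y = 471.0 MPa, ρ = 3200 kg/m³, cost = 61.73 $/kg
  material F: σ_y = 276.0 MPa, ρ = 2659 kg/m³, cost = 1.808 $/kg
  material W: σ_y = 1007 MPa, ρ = 8200 kg/m³, cost = 48.50 $/kg
  material L: σ_y = 138.6 MPa, ρ = 7121 kg/m³, cost = 0.5820 $/kg
  material D: σ_y = 196.0 MPa, ρ = 8800 kg/m³, cost = 5.952 $/kg
  material F: M = 57.4 kN·m per $
  material L: M = 33.4 kN·m per $
  material D: M = 3.74 kN·m per $
  material J: M = 2.57 kN·m per $
  material W: M = 2.53 kN·m per $
  material Q: M = 2.38 kN·m per $
The maximum is for material F.

material F, M = 57.4 kN·m per $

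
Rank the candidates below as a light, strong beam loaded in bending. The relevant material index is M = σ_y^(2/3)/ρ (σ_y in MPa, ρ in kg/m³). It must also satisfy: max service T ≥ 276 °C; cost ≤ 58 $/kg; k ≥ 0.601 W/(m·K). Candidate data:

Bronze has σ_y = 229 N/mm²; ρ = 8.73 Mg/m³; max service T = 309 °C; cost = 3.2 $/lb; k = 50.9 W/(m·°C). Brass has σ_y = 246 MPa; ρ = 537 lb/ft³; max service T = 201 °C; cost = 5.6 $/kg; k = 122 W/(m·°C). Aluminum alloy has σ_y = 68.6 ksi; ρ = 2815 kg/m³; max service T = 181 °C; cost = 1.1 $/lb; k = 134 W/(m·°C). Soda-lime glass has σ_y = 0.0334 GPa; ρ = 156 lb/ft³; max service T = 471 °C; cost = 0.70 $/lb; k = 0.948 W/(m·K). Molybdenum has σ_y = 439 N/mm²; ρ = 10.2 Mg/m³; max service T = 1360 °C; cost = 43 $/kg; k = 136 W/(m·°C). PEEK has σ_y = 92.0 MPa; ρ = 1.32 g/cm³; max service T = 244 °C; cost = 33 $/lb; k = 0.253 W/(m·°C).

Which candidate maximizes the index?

Screen on constraints: max service T ≥ 276 °C; cost ≤ 58 $/kg; k ≥ 0.601 W/(m·K). Survivors: bronze, soda-lime glass, molybdenum.
In SI units:
  bronze: σ_y = 229.0 MPa, ρ = 8730 kg/m³
  soda-lime glass: σ_y = 33.40 MPa, ρ = 2499 kg/m³
  molybdenum: σ_y = 439.0 MPa, ρ = 10200 kg/m³
  molybdenum: M = 5.66×10⁻³
  bronze: M = 4.29×10⁻³
  soda-lime glass: M = 4.15×10⁻³
Molybdenum has the largest M.

molybdenum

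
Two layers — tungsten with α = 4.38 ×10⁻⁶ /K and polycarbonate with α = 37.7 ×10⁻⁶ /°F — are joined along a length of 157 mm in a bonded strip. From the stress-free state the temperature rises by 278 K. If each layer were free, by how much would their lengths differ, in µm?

polycarbonate: α = 37.7×10⁻⁶/°F × 9/5 = 67.9×10⁻⁶/K.
Δα = |4.38 − 67.9|×10⁻⁶/K = 63.5×10⁻⁶/K.
ΔL_mismatch = Δα·L·ΔT = 63.5×10⁻⁶ × 157.0 mm × 278.0 K = 2770 µm.

2770 µm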